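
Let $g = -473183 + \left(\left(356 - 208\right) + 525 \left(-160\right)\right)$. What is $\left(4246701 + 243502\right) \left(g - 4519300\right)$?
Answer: $-22793774646005$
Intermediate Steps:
$g = -557035$ ($g = -473183 + \left(148 - 84000\right) = -473183 - 83852 = -557035$)
$\left(4246701 + 243502\right) \left(g - 4519300\right) = \left(4246701 + 243502\right) \left(-557035 - 4519300\right) = 4490203 \left(-5076335\right) = -22793774646005$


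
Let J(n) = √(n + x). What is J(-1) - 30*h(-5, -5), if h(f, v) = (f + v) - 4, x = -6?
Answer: 420 + I*√7 ≈ 420.0 + 2.6458*I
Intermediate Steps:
h(f, v) = -4 + f + v
J(n) = √(-6 + n) (J(n) = √(n - 6) = √(-6 + n))
J(-1) - 30*h(-5, -5) = √(-6 - 1) - 30*(-4 - 5 - 5) = √(-7) - 30*(-14) = I*√7 + 420 = 420 + I*√7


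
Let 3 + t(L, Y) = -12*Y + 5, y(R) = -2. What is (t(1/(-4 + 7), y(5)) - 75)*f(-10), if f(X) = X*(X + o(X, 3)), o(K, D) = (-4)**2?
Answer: 2940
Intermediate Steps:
o(K, D) = 16
f(X) = X*(16 + X) (f(X) = X*(X + 16) = X*(16 + X))
t(L, Y) = 2 - 12*Y (t(L, Y) = -3 + (-12*Y + 5) = -3 + (5 - 12*Y) = 2 - 12*Y)
(t(1/(-4 + 7), y(5)) - 75)*f(-10) = ((2 - 12*(-2)) - 75)*(-10*(16 - 10)) = ((2 + 24) - 75)*(-10*6) = (26 - 75)*(-60) = -49*(-60) = 2940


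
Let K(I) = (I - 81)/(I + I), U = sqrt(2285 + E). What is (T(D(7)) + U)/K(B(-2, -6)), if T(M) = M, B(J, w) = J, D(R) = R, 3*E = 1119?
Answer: 28/83 + 4*sqrt(2658)/83 ≈ 2.8220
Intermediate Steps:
E = 373 (E = (1/3)*1119 = 373)
U = sqrt(2658) (U = sqrt(2285 + 373) = sqrt(2658) ≈ 51.556)
K(I) = (-81 + I)/(2*I) (K(I) = (-81 + I)/((2*I)) = (-81 + I)*(1/(2*I)) = (-81 + I)/(2*I))
(T(D(7)) + U)/K(B(-2, -6)) = (7 + sqrt(2658))/(((1/2)*(-81 - 2)/(-2))) = (7 + sqrt(2658))/(((1/2)*(-1/2)*(-83))) = (7 + sqrt(2658))/(83/4) = (7 + sqrt(2658))*(4/83) = 28/83 + 4*sqrt(2658)/83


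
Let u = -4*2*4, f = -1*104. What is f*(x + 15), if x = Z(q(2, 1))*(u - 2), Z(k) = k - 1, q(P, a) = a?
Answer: -1560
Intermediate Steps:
Z(k) = -1 + k
f = -104
u = -32 (u = -8*4 = -32)
x = 0 (x = (-1 + 1)*(-32 - 2) = 0*(-34) = 0)
f*(x + 15) = -104*(0 + 15) = -104*15 = -1560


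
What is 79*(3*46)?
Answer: 10902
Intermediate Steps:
79*(3*46) = 79*138 = 10902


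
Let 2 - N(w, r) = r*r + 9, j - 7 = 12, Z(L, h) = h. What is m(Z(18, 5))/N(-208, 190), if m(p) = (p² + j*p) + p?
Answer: -125/36107 ≈ -0.0034619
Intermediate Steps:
j = 19 (j = 7 + 12 = 19)
N(w, r) = -7 - r² (N(w, r) = 2 - (r*r + 9) = 2 - (r² + 9) = 2 - (9 + r²) = 2 + (-9 - r²) = -7 - r²)
m(p) = p² + 20*p (m(p) = (p² + 19*p) + p = p² + 20*p)
m(Z(18, 5))/N(-208, 190) = (5*(20 + 5))/(-7 - 1*190²) = (5*25)/(-7 - 1*36100) = 125/(-7 - 36100) = 125/(-36107) = 125*(-1/36107) = -125/36107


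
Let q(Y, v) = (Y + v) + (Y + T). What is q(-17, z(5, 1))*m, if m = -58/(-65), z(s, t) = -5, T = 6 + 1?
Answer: -1856/65 ≈ -28.554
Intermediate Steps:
T = 7
q(Y, v) = 7 + v + 2*Y (q(Y, v) = (Y + v) + (Y + 7) = (Y + v) + (7 + Y) = 7 + v + 2*Y)
m = 58/65 (m = -58*(-1/65) = 58/65 ≈ 0.89231)
q(-17, z(5, 1))*m = (7 - 5 + 2*(-17))*(58/65) = (7 - 5 - 34)*(58/65) = -32*58/65 = -1856/65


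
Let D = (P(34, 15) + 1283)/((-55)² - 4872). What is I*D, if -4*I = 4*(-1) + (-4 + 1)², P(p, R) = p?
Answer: 6585/7388 ≈ 0.89131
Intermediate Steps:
I = -5/4 (I = -(4*(-1) + (-4 + 1)²)/4 = -(-4 + (-3)²)/4 = -(-4 + 9)/4 = -¼*5 = -5/4 ≈ -1.2500)
D = -1317/1847 (D = (34 + 1283)/((-55)² - 4872) = 1317/(3025 - 4872) = 1317/(-1847) = 1317*(-1/1847) = -1317/1847 ≈ -0.71305)
I*D = -5/4*(-1317/1847) = 6585/7388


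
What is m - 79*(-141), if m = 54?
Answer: 11193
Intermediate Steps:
m - 79*(-141) = 54 - 79*(-141) = 54 + 11139 = 11193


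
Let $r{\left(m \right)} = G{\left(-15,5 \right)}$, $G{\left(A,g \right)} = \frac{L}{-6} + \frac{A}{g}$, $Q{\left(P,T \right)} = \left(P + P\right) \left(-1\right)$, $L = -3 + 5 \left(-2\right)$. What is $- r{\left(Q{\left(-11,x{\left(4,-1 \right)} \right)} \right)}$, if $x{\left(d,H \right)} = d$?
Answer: $\frac{5}{6} \approx 0.83333$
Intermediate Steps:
$L = -13$ ($L = -3 - 10 = -13$)
$Q{\left(P,T \right)} = - 2 P$ ($Q{\left(P,T \right)} = 2 P \left(-1\right) = - 2 P$)
$G{\left(A,g \right)} = \frac{13}{6} + \frac{A}{g}$ ($G{\left(A,g \right)} = - \frac{13}{-6} + \frac{A}{g} = \left(-13\right) \left(- \frac{1}{6}\right) + \frac{A}{g} = \frac{13}{6} + \frac{A}{g}$)
$r{\left(m \right)} = - \frac{5}{6}$ ($r{\left(m \right)} = \frac{13}{6} - \frac{15}{5} = \frac{13}{6} - 3 = - \frac{5}{6}$)
$- r{\left(Q{\left(-11,x{\left(4,-1 \right)} \right)} \right)} = \left(-1\right) \left(- \frac{5}{6}\right) = \frac{5}{6}$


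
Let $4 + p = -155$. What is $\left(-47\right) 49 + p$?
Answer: $-2462$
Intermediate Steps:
$p = -159$ ($p = -4 - 155 = -159$)
$\left(-47\right) 49 + p = \left(-47\right) 49 - 159 = -2303 - 159 = -2462$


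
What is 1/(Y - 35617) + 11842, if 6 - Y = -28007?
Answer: 90046567/7604 ≈ 11842.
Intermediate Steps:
Y = 28013 (Y = 6 - 1*(-28007) = 6 + 28007 = 28013)
1/(Y - 35617) + 11842 = 1/(28013 - 35617) + 11842 = 1/(-7604) + 11842 = -1/7604 + 11842 = 90046567/7604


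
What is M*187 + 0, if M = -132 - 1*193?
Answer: -60775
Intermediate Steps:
M = -325 (M = -132 - 193 = -325)
M*187 + 0 = -325*187 + 0 = -60775 + 0 = -60775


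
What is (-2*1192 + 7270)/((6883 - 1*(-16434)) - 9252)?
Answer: 4886/14065 ≈ 0.34739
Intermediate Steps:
(-2*1192 + 7270)/((6883 - 1*(-16434)) - 9252) = (-2384 + 7270)/((6883 + 16434) - 9252) = 4886/(23317 - 9252) = 4886/14065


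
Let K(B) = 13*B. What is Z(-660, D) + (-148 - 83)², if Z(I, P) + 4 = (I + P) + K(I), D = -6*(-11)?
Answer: 44183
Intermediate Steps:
D = 66
Z(I, P) = -4 + P + 14*I (Z(I, P) = -4 + ((I + P) + 13*I) = -4 + (P + 14*I) = -4 + P + 14*I)
Z(-660, D) + (-148 - 83)² = (-4 + 66 + 14*(-660)) + (-148 - 83)² = (-4 + 66 - 9240) + (-231)² = -9178 + 53361 = 44183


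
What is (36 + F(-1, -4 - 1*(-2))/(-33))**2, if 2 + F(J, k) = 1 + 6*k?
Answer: 1442401/1089 ≈ 1324.5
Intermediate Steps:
F(J, k) = -1 + 6*k (F(J, k) = -2 + (1 + 6*k) = -1 + 6*k)
(36 + F(-1, -4 - 1*(-2))/(-33))**2 = (36 + (-1 + 6*(-4 - 1*(-2)))/(-33))**2 = (36 + (-1 + 6*(-4 + 2))*(-1/33))**2 = (36 + (-1 + 6*(-2))*(-1/33))**2 = (36 + (-1 - 12)*(-1/33))**2 = (36 - 13*(-1/33))**2 = (36 + 13/33)**2 = (1201/33)**2 = 1442401/1089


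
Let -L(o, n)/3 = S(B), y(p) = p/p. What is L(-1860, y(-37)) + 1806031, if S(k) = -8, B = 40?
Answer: 1806055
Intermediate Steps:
y(p) = 1
L(o, n) = 24 (L(o, n) = -3*(-8) = 24)
L(-1860, y(-37)) + 1806031 = 24 + 1806031 = 1806055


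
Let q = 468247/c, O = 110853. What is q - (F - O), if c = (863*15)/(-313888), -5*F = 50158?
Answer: -145412263189/12945 ≈ -1.1233e+7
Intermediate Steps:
F = -50158/5 (F = -1/5*50158 = -50158/5 ≈ -10032.)
c = -12945/313888 (c = 12945*(-1/313888) = -12945/313888 ≈ -0.041241)
q = -146977114336/12945 (q = 468247/(-12945/313888) = 468247*(-313888/12945) = -146977114336/12945 ≈ -1.1354e+7)
q - (F - O) = -146977114336/12945 - (-50158/5 - 1*110853) = -146977114336/12945 - (-50158/5 - 110853) = -146977114336/12945 - 1*(-604423/5) = -146977114336/12945 + 604423/5 = -145412263189/12945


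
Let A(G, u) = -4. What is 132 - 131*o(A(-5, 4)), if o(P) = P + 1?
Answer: 525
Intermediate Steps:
o(P) = 1 + P
132 - 131*o(A(-5, 4)) = 132 - 131*(1 - 4) = 132 - 131*(-3) = 132 + 393 = 525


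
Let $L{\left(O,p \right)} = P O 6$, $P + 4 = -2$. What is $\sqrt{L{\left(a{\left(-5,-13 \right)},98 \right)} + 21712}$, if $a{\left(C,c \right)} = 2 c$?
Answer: $2 \sqrt{5662} \approx 150.49$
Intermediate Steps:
$P = -6$ ($P = -4 - 2 = -6$)
$L{\left(O,p \right)} = - 36 O$ ($L{\left(O,p \right)} = - 6 O 6 = - 36 O$)
$\sqrt{L{\left(a{\left(-5,-13 \right)},98 \right)} + 21712} = \sqrt{- 36 \cdot 2 \left(-13\right) + 21712} = \sqrt{\left(-36\right) \left(-26\right) + 21712} = \sqrt{936 + 21712} = \sqrt{22648} = 2 \sqrt{5662}$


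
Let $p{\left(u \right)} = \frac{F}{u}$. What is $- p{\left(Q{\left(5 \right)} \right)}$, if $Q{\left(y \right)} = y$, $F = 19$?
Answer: $- \frac{19}{5} \approx -3.8$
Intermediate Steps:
$p{\left(u \right)} = \frac{19}{u}$
$- p{\left(Q{\left(5 \right)} \right)} = - \frac{19}{5}$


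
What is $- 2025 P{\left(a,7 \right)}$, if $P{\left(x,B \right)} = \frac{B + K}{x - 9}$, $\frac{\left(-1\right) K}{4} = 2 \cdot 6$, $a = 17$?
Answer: $\frac{83025}{8} \approx 10378.0$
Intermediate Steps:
$K = -48$ ($K = - 4 \cdot 2 \cdot 6 = \left(-4\right) 12 = -48$)
$P{\left(x,B \right)} = \frac{-48 + B}{-9 + x}$ ($P{\left(x,B \right)} = \frac{B - 48}{x - 9} = \frac{-48 + B}{-9 + x}$)
$- 2025 P{\left(a,7 \right)} = - 2025 \frac{-48 + 7}{-9 + 17} = - 2025 \cdot \frac{1}{8} \left(-41\right) = \left(-2025\right) \left(- \frac{41}{8}\right) = \frac{83025}{8}$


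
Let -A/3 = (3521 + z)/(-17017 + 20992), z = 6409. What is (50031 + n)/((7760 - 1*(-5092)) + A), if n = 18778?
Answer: 230815/43086 ≈ 5.3571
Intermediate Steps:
A = -1986/265 (A = -3*(3521 + 6409)/(-17017 + 20992) = -29790/3975 = -3*662/265 = -1986/265 ≈ -7.4943)
(50031 + n)/((7760 - 1*(-5092)) + A) = (50031 + 18778)/((7760 - 1*(-5092)) - 1986/265) = 68809/((7760 + 5092) - 1986/265) = 68809/(12852 - 1986/265) = 68809/(3403794/265) = 68809*(265/3403794) = 230815/43086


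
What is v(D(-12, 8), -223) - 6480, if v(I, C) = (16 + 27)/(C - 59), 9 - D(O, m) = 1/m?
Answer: -1827403/282 ≈ -6480.2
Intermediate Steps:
D(O, m) = 9 - 1/m
v(I, C) = 43/(-59 + C)
v(D(-12, 8), -223) - 6480 = 43/(-59 - 223) - 6480 = 43/(-282) - 6480 = 43*(-1/282) - 6480 = -43/282 - 6480 = -1827403/282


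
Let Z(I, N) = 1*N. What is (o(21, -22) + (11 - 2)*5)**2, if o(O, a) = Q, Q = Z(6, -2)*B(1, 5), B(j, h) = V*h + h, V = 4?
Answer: 25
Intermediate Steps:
Z(I, N) = N
B(j, h) = 5*h (B(j, h) = 4*h + h = 5*h)
Q = -50 (Q = -10*5 = -2*25 = -50)
o(O, a) = -50
(o(21, -22) + (11 - 2)*5)**2 = (-50 + (11 - 2)*5)**2 = (-50 + 9*5)**2 = (-50 + 45)**2 = (-5)**2 = 25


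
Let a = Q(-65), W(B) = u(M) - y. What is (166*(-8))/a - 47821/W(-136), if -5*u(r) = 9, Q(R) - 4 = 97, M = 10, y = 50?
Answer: 23805653/26159 ≈ 910.04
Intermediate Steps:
Q(R) = 101 (Q(R) = 4 + 97 = 101)
u(r) = -9/5 (u(r) = -⅕*9 = -9/5)
W(B) = -259/5 (W(B) = -9/5 - 1*50 = -9/5 - 50 = -259/5)
a = 101
(166*(-8))/a - 47821/W(-136) = (166*(-8))/101 - 47821/(-259/5) = -1328*1/101 - 47821*(-5/259) = -1328/101 + 239105/259 = 23805653/26159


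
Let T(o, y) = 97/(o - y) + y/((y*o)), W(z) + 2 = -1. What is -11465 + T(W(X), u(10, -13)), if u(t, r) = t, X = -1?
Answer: -447439/39 ≈ -11473.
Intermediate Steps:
W(z) = -3 (W(z) = -2 - 1 = -3)
T(o, y) = 1/o + 97/(o - y) (T(o, y) = 97/(o - y) + y/((o*y)) = 97/(o - y) + y*(1/(o*y)) = 97/(o - y) + 1/o = 1/o + 97/(o - y))
-11465 + T(W(X), u(10, -13)) = -11465 + (-1*10 + 98*(-3))/((-3)*(-3 - 1*10)) = -11465 - (-10 - 294)/(3*(-3 - 10)) = -11465 - ⅓*(-304)/(-13) = -11465 - ⅓*(-1/13)*(-304) = -11465 - 304/39 = -447439/39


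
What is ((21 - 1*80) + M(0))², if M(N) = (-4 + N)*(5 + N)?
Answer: 6241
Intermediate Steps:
((21 - 1*80) + M(0))² = ((21 - 1*80) + (-20 + 0 + 0²))² = ((21 - 80) + (-20 + 0 + 0))² = (-59 - 20)² = (-79)² = 6241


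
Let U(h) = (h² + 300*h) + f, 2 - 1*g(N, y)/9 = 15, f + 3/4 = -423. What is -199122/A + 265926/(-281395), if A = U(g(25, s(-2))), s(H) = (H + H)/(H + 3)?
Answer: 9566763326/1170321805 ≈ 8.1745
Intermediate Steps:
f = -1695/4 (f = -¾ - 423 = -1695/4 ≈ -423.75)
s(H) = 2*H/(3 + H) (s(H) = (2*H)/(3 + H) = 2*H/(3 + H))
g(N, y) = -117 (g(N, y) = 18 - 9*15 = 18 - 135 = -117)
U(h) = -1695/4 + h² + 300*h (U(h) = (h² + 300*h) - 1695/4 = -1695/4 + h² + 300*h)
A = -87339/4 (A = -1695/4 + (-117)² + 300*(-117) = -1695/4 + 13689 - 35100 = -87339/4 ≈ -21835.)
-199122/A + 265926/(-281395) = -199122/(-87339/4) + 265926/(-281395) = -199122*(-4/87339) + 265926*(-1/281395) = 37928/4159 - 265926/281395 = 9566763326/1170321805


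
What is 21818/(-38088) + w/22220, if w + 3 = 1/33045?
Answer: -667660763083/1165270461300 ≈ -0.57297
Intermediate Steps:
w = -99134/33045 (w = -3 + 1/33045 = -99134/33045 ≈ -3.0000)
21818/(-38088) + w/22220 = 21818/(-38088) - 99134/33045/22220 = 21818*(-1/38088) - 99134/33045*1/22220 = -10909/19044 - 49567/367129950 = -667660763083/1165270461300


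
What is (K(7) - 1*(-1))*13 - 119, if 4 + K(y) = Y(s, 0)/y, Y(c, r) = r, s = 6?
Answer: -158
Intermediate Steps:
K(y) = -4 (K(y) = -4 + 0/y = -4 + 0 = -4)
(K(7) - 1*(-1))*13 - 119 = (-4 - 1*(-1))*13 - 119 = (-4 + 1)*13 - 119 = -3*13 - 119 = -39 - 119 = -158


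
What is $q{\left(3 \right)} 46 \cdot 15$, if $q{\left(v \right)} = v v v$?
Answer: $18630$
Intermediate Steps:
$q{\left(v \right)} = v^{3}$ ($q{\left(v \right)} = v^{2} v = v^{3}$)
$q{\left(3 \right)} 46 \cdot 15 = 3^{3} \cdot 46 \cdot 15 = 27 \cdot 46 \cdot 15 = 1242 \cdot 15 = 18630$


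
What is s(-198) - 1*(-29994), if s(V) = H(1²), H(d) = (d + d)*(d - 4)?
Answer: 29988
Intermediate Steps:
H(d) = 2*d*(-4 + d) (H(d) = (2*d)*(-4 + d) = 2*d*(-4 + d))
s(V) = -6 (s(V) = 2*1²*(-4 + 1²) = 2*1*(-4 + 1) = 2*1*(-3) = -6)
s(-198) - 1*(-29994) = -6 - 1*(-29994) = -6 + 29994 = 29988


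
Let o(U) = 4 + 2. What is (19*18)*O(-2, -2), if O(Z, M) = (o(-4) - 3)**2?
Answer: 3078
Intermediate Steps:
o(U) = 6
O(Z, M) = 9 (O(Z, M) = (6 - 3)**2 = 3**2 = 9)
(19*18)*O(-2, -2) = (19*18)*9 = 342*9 = 3078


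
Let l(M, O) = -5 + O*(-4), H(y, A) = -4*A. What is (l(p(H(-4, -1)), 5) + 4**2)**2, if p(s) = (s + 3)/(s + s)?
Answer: 81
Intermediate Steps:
p(s) = (3 + s)/(2*s) (p(s) = (3 + s)/((2*s)) = (3 + s)*(1/(2*s)) = (3 + s)/(2*s))
l(M, O) = -5 - 4*O
(l(p(H(-4, -1)), 5) + 4**2)**2 = ((-5 - 4*5) + 4**2)**2 = ((-5 - 20) + 16)**2 = (-25 + 16)**2 = (-9)**2 = 81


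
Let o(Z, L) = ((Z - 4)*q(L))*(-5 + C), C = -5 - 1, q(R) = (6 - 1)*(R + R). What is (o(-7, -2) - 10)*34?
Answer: -82620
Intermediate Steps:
q(R) = 10*R (q(R) = 5*(2*R) = 10*R)
C = -6
o(Z, L) = -110*L*(-4 + Z) (o(Z, L) = ((Z - 4)*(10*L))*(-5 - 6) = ((-4 + Z)*(10*L))*(-11) = (10*L*(-4 + Z))*(-11) = -110*L*(-4 + Z))
(o(-7, -2) - 10)*34 = (110*(-2)*(4 - 1*(-7)) - 10)*34 = (110*(-2)*(4 + 7) - 10)*34 = (110*(-2)*11 - 10)*34 = (-2420 - 10)*34 = -2430*34 = -82620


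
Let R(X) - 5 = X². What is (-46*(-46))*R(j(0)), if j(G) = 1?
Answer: 12696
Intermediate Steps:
R(X) = 5 + X²
(-46*(-46))*R(j(0)) = (-46*(-46))*(5 + 1²) = 2116*(5 + 1) = 2116*6 = 12696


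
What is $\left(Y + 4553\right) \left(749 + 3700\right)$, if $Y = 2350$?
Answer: $30711447$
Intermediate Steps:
$\left(Y + 4553\right) \left(749 + 3700\right) = \left(2350 + 4553\right) \left(749 + 3700\right) = 6903 \cdot 4449 = 30711447$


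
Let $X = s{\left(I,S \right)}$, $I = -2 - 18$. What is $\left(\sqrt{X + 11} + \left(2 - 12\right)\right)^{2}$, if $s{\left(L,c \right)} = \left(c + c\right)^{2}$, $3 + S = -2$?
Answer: $\left(10 - \sqrt{111}\right)^{2} \approx 0.28692$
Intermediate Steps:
$I = -20$ ($I = -2 - 18 = -20$)
$S = -5$ ($S = -3 - 2 = -5$)
$s{\left(L,c \right)} = 4 c^{2}$ ($s{\left(L,c \right)} = \left(2 c\right)^{2} = 4 c^{2}$)
$X = 100$ ($X = 4 \left(-5\right)^{2} = 4 \cdot 25 = 100$)
$\left(\sqrt{X + 11} + \left(2 - 12\right)\right)^{2} = \left(\sqrt{100 + 11} + \left(2 - 12\right)\right)^{2} = \left(\sqrt{111} + \left(2 - 12\right)\right)^{2} = \left(\sqrt{111} - 10\right)^{2} = \left(-10 + \sqrt{111}\right)^{2}$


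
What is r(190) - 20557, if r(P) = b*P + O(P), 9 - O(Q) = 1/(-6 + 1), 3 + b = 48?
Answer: -59989/5 ≈ -11998.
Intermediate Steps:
b = 45 (b = -3 + 48 = 45)
O(Q) = 46/5 (O(Q) = 9 - 1/(-6 + 1) = 9 - 1/(-5) = 9 - 1*(-⅕) = 9 + ⅕ = 46/5)
r(P) = 46/5 + 45*P (r(P) = 45*P + 46/5 = 46/5 + 45*P)
r(190) - 20557 = (46/5 + 45*190) - 20557 = (46/5 + 8550) - 20557 = 42796/5 - 20557 = -59989/5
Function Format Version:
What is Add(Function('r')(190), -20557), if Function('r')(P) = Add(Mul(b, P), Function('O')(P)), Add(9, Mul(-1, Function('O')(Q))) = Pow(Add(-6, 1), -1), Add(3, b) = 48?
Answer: Rational(-59989, 5) ≈ -11998.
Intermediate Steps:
b = 45 (b = Add(-3, 48) = 45)
Function('O')(Q) = Rational(46, 5) (Function('O')(Q) = Add(9, Mul(-1, Pow(Add(-6, 1), -1))) = Add(9, Mul(-1, Pow(-5, -1))) = Add(9, Mul(-1, Rational(-1, 5))) = Add(9, Rational(1, 5)) = Rational(46, 5))
Function('r')(P) = Add(Rational(46, 5), Mul(45, P)) (Function('r')(P) = Add(Mul(45, P), Rational(46, 5)) = Add(Rational(46, 5), Mul(45, P)))
Add(Function('r')(190), -20557) = Add(Add(Rational(46, 5), Mul(45, 190)), -20557) = Add(Add(Rational(46, 5), 8550), -20557) = Add(Rational(42796, 5), -20557) = Rational(-59989, 5)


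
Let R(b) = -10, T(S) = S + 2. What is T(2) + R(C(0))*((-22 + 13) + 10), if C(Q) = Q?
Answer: -6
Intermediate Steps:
T(S) = 2 + S
T(2) + R(C(0))*((-22 + 13) + 10) = (2 + 2) - 10*((-22 + 13) + 10) = 4 - 10*(-9 + 10) = 4 - 10*1 = 4 - 10 = -6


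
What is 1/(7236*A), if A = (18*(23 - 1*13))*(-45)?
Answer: -1/58611600 ≈ -1.7061e-8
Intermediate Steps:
A = -8100 (A = (18*(23 - 13))*(-45) = (18*10)*(-45) = 180*(-45) = -8100)
1/(7236*A) = 1/(7236*(-8100)) = (1/7236)*(-1/8100) = -1/58611600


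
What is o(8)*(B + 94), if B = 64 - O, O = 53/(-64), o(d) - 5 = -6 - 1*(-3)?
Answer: 10165/32 ≈ 317.66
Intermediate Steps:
o(d) = 2 (o(d) = 5 + (-6 - 1*(-3)) = 5 + (-6 + 3) = 5 - 3 = 2)
O = -53/64 (O = 53*(-1/64) = -53/64 ≈ -0.82813)
B = 4149/64 (B = 64 - 1*(-53/64) = 64 + 53/64 = 4149/64 ≈ 64.828)
o(8)*(B + 94) = 2*(4149/64 + 94) = 2*(10165/64) = 10165/32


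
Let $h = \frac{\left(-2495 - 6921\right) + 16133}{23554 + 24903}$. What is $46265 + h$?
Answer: $\frac{2241869822}{48457} \approx 46265.0$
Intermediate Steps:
$h = \frac{6717}{48457}$ ($h = \frac{\left(-2495 - 6921\right) + 16133}{48457} = \left(-9416 + 16133\right) \frac{1}{48457} = 6717 \cdot \frac{1}{48457} = \frac{6717}{48457} \approx 0.13862$)
$46265 + h = 46265 + \frac{6717}{48457} = \frac{2241869822}{48457}$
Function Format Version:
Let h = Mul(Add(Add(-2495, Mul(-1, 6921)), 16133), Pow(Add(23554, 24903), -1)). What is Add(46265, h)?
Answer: Rational(2241869822, 48457) ≈ 46265.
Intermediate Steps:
h = Rational(6717, 48457) (h = Mul(Add(Add(-2495, -6921), 16133), Pow(48457, -1)) = Mul(Add(-9416, 16133), Rational(1, 48457)) = Mul(6717, Rational(1, 48457)) = Rational(6717, 48457) ≈ 0.13862)
Add(46265, h) = Add(46265, Rational(6717, 48457)) = Rational(2241869822, 48457)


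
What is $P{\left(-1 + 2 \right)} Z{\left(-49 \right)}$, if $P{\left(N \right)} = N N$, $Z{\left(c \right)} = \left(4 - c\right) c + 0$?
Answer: $-2597$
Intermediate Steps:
$Z{\left(c \right)} = c \left(4 - c\right)$ ($Z{\left(c \right)} = c \left(4 - c\right) + 0 = c \left(4 - c\right)$)
$P{\left(N \right)} = N^{2}$
$P{\left(-1 + 2 \right)} Z{\left(-49 \right)} = \left(-1 + 2\right)^{2} \left(- 49 \left(4 - -49\right)\right) = 1^{2} \left(- 49 \left(4 + 49\right)\right) = 1 \left(\left(-49\right) 53\right) = 1 \left(-2597\right) = -2597$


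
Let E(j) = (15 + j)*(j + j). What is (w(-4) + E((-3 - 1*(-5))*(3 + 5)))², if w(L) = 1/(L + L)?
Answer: 62964225/64 ≈ 9.8382e+5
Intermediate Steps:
w(L) = 1/(2*L)
E(j) = 2*j*(15 + j) (E(j) = (15 + j)*(2*j) = 2*j*(15 + j))
(w(-4) + E((-3 - 1*(-5))*(3 + 5)))² = (1/(2*((-4))) + 2*((-3 - 1*(-5))*(3 + 5))*(15 + (-3 - 1*(-5))*(3 + 5)))² = (1/(2*((-1*4))) + 2*((-3 + 5)*8)*(15 + (-3 + 5)*8))² = ((½)/(-4) + 2*(2*8)*(15 + 2*8))² = ((½)*(-¼) + 2*16*(15 + 16))² = (-⅛ + 2*16*31)² = (-⅛ + 992)² = (7935/8)² = 62964225/64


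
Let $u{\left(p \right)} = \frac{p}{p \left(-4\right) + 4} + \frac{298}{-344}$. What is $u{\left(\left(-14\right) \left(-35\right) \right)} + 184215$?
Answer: $\frac{15493861289}{84108} \approx 1.8421 \cdot 10^{5}$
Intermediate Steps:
$u{\left(p \right)} = - \frac{149}{172} + \frac{p}{4 - 4 p}$ ($u{\left(p \right)} = \frac{p}{- 4 p + 4} + 298 \left(- \frac{1}{344}\right) = \frac{p}{4 - 4 p} - \frac{149}{172} = - \frac{149}{172} + \frac{p}{4 - 4 p}$)
$u{\left(\left(-14\right) \left(-35\right) \right)} + 184215 = \frac{149 - 192 \left(\left(-14\right) \left(-35\right)\right)}{172 \left(-1 - -490\right)} + 184215 = \frac{149 - 94080}{172 \left(-1 + 490\right)} + 184215 = \frac{149 - 94080}{172 \cdot 489} + 184215 = \frac{1}{172} \cdot \frac{1}{489} \left(-93931\right) + 184215 = - \frac{93931}{84108} + 184215 = \frac{15493861289}{84108}$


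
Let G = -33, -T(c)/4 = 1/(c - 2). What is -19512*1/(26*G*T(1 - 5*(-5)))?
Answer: -19512/143 ≈ -136.45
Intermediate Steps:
T(c) = -4/(-2 + c) (T(c) = -4/(c - 2) = -4/(-2 + c))
-19512*1/(26*G*T(1 - 5*(-5))) = -19512/((-33*26)*(-4/(-2 + (1 - 5*(-5))))) = -19512/((-(-3432)/(-2 + (1 + 25)))) = -19512/((-(-3432)/(-2 + 26))) = -19512/((-(-3432)/24)) = -19512/((-858*(-1/6))) = -19512/143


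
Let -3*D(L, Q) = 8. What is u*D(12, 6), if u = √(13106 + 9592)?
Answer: -8*√2522 ≈ -401.76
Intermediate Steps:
D(L, Q) = -8/3 (D(L, Q) = -⅓*8 = -8/3)
u = 3*√2522 (u = √22698 = 3*√2522 ≈ 150.66)
u*D(12, 6) = (3*√2522)*(-8/3) = -8*√2522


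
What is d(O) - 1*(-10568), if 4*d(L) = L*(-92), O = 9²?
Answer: 8705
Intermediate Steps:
O = 81
d(L) = -23*L (d(L) = (L*(-92))/4 = (-92*L)/4 = -23*L)
d(O) - 1*(-10568) = -23*81 - 1*(-10568) = -1863 + 10568 = 8705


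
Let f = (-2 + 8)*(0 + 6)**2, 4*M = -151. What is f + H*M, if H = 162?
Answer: -11799/2 ≈ -5899.5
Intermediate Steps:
M = -151/4 (M = (1/4)*(-151) = -151/4 ≈ -37.750)
f = 216 (f = 6*6**2 = 6*36 = 216)
f + H*M = 216 + 162*(-151/4) = 216 - 12231/2 = -11799/2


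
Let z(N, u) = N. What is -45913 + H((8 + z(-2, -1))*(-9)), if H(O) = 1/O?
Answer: -2479303/54 ≈ -45913.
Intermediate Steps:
-45913 + H((8 + z(-2, -1))*(-9)) = -45913 + 1/((8 - 2)*(-9)) = -45913 + 1/(6*(-9)) = -45913 + 1/(-54) = -45913 - 1/54 = -2479303/54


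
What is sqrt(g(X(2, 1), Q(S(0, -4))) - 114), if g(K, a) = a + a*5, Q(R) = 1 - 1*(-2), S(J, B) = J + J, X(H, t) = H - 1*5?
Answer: 4*I*sqrt(6) ≈ 9.798*I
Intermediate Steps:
X(H, t) = -5 + H (X(H, t) = H - 5 = -5 + H)
S(J, B) = 2*J
Q(R) = 3 (Q(R) = 1 + 2 = 3)
g(K, a) = 6*a (g(K, a) = a + 5*a = 6*a)
sqrt(g(X(2, 1), Q(S(0, -4))) - 114) = sqrt(6*3 - 114) = sqrt(18 - 114) = sqrt(-96) = 4*I*sqrt(6)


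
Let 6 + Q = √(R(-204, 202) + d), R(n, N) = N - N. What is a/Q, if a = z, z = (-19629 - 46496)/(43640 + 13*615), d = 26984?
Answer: -1725/6049826 - 575*√6746/6049826 ≈ -0.0080915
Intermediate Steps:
z = -575/449 (z = -66125/(43640 + 7995) = -66125/51635 = -66125*1/51635 = -575/449 ≈ -1.2806)
R(n, N) = 0
a = -575/449 ≈ -1.2806
Q = -6 + 2*√6746 (Q = -6 + √(0 + 26984) = -6 + √26984 = -6 + 2*√6746 ≈ 158.27)
a/Q = -575/(449*(-6 + 2*√6746))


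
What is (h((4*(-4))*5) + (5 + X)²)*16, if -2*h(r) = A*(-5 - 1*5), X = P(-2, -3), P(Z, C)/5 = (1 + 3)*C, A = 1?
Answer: 48480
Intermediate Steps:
P(Z, C) = 20*C (P(Z, C) = 5*((1 + 3)*C) = 5*(4*C) = 20*C)
X = -60 (X = 20*(-3) = -60)
h(r) = 5 (h(r) = -(-5 - 1*5)/2 = -(-5 - 5)/2 = -(-10)/2 = -½*(-10) = 5)
(h((4*(-4))*5) + (5 + X)²)*16 = (5 + (5 - 60)²)*16 = (5 + (-55)²)*16 = (5 + 3025)*16 = 3030*16 = 48480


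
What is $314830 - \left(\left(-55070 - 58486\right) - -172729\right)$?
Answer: $255657$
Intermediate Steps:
$314830 - \left(\left(-55070 - 58486\right) - -172729\right) = 314830 - \left(\left(-55070 - 58486\right) + 172729\right) = 314830 - \left(-113556 + 172729\right) = 314830 - 59173 = 255657$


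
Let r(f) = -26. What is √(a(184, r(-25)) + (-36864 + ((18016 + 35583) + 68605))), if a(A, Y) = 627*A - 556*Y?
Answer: 2*√53791 ≈ 463.86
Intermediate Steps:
a(A, Y) = -556*Y + 627*A
√(a(184, r(-25)) + (-36864 + ((18016 + 35583) + 68605))) = √((-556*(-26) + 627*184) + (-36864 + ((18016 + 35583) + 68605))) = √((14456 + 115368) + (-36864 + (53599 + 68605))) = √(129824 + (-36864 + 122204)) = √(129824 + 85340) = √215164 = 2*√53791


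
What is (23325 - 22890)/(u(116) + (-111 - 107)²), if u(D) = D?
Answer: 29/3176 ≈ 0.0091310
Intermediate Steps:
(23325 - 22890)/(u(116) + (-111 - 107)²) = (23325 - 22890)/(116 + (-111 - 107)²) = 435/(116 + (-218)²) = 435/(116 + 47524) = 435/47640 = 435*(1/47640) = 29/3176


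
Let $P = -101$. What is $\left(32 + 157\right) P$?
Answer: $-19089$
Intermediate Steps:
$\left(32 + 157\right) P = \left(32 + 157\right) \left(-101\right) = 189 \left(-101\right) = -19089$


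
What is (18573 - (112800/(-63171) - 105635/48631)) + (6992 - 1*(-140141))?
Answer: 169690802651497/1024022967 ≈ 1.6571e+5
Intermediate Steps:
(18573 - (112800/(-63171) - 105635/48631)) + (6992 - 1*(-140141)) = (18573 - (112800*(-1/63171) - 105635*1/48631)) + (6992 + 140141) = (18573 - (-37600/21057 - 105635/48631)) + 147133 = (18573 - 1*(-4052881795/1024022967)) + 147133 = (18573 + 4052881795/1024022967) + 147133 = 19023231447886/1024022967 + 147133 = 169690802651497/1024022967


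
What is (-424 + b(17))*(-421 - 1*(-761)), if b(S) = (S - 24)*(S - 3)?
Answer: -177480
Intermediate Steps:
b(S) = (-24 + S)*(-3 + S)
(-424 + b(17))*(-421 - 1*(-761)) = (-424 + (72 + 17² - 27*17))*(-421 - 1*(-761)) = (-424 + (72 + 289 - 459))*(-421 + 761) = (-424 - 98)*340 = -522*340 = -177480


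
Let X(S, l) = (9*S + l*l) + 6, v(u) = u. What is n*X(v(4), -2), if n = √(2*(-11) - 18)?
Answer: 92*I*√10 ≈ 290.93*I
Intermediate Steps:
X(S, l) = 6 + l² + 9*S (X(S, l) = (9*S + l²) + 6 = (l² + 9*S) + 6 = 6 + l² + 9*S)
n = 2*I*√10 (n = √(-22 - 18) = √(-40) = 2*I*√10 ≈ 6.3246*I)
n*X(v(4), -2) = (2*I*√10)*(6 + (-2)² + 9*4) = (2*I*√10)*(6 + 4 + 36) = (2*I*√10)*46 = 92*I*√10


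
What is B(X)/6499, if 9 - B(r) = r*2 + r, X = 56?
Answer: -159/6499 ≈ -0.024465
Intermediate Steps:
B(r) = 9 - 3*r (B(r) = 9 - (r*2 + r) = 9 - (2*r + r) = 9 - 3*r)
B(X)/6499 = (9 - 3*56)/6499 = (9 - 168)*(1/6499) = -159*1/6499 = -159/6499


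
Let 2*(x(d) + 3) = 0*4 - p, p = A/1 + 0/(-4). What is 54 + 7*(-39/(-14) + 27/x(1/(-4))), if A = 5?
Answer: 861/22 ≈ 39.136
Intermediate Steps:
p = 5 (p = 5/1 + 0/(-4) = 5*1 + 0*(-1/4) = 5 + 0 = 5)
x(d) = -11/2 (x(d) = -3 + (0*4 - 1*5)/2 = -3 + (0 - 5)/2 = -3 + (1/2)*(-5) = -3 - 5/2 = -11/2)
54 + 7*(-39/(-14) + 27/x(1/(-4))) = 54 + 7*(-39/(-14) + 27/(-11/2)) = 54 + 7*(-39*(-1/14) + 27*(-2/11)) = 54 + 7*(39/14 - 54/11) = 54 + 7*(-327/154) = 54 - 327/22 = 861/22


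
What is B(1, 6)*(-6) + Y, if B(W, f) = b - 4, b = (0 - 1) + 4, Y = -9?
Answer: -3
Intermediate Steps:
b = 3 (b = -1 + 4 = 3)
B(W, f) = -1 (B(W, f) = 3 - 4 = -1)
B(1, 6)*(-6) + Y = -1*(-6) - 9 = 6 - 9 = -3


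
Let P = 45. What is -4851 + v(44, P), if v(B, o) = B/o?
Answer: -218251/45 ≈ -4850.0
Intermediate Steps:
-4851 + v(44, P) = -4851 + 44/45 = -218251/45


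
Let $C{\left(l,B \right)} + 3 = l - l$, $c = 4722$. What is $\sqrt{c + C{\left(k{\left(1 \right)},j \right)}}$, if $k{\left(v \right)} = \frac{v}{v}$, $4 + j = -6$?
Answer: $11 \sqrt{39} \approx 68.695$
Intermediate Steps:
$j = -10$ ($j = -4 - 6 = -10$)
$k{\left(v \right)} = 1$
$C{\left(l,B \right)} = -3$ ($C{\left(l,B \right)} = -3 + \left(l - l\right) = -3 + 0 = -3$)
$\sqrt{c + C{\left(k{\left(1 \right)},j \right)}} = \sqrt{4722 - 3} = \sqrt{4719} = 11 \sqrt{39}$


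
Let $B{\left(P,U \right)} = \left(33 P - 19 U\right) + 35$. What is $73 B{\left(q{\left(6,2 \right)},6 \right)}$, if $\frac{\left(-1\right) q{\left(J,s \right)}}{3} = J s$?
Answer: $-92491$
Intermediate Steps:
$q{\left(J,s \right)} = - 3 J s$
$B{\left(P,U \right)} = 35 - 19 U + 33 P$ ($B{\left(P,U \right)} = \left(- 19 U + 33 P\right) + 35 = 35 - 19 U + 33 P$)
$73 B{\left(q{\left(6,2 \right)},6 \right)} = 73 \left(35 - 114 + 33 \left(\left(-3\right) 6 \cdot 2\right)\right) = 73 \left(35 - 114 + 33 \left(-36\right)\right) = 73 \left(35 - 114 - 1188\right) = 73 \left(-1267\right) = -92491$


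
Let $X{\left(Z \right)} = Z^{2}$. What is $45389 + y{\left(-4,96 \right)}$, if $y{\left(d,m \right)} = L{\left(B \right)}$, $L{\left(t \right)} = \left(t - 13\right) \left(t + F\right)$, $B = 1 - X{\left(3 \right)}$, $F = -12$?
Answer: $45809$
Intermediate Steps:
$B = -8$ ($B = 1 - 3^{2} = 1 - 9 = -8$)
$L{\left(t \right)} = \left(-13 + t\right) \left(-12 + t\right)$ ($L{\left(t \right)} = \left(t - 13\right) \left(t - 12\right) = \left(-13 + t\right) \left(-12 + t\right)$)
$y{\left(d,m \right)} = 420$ ($y{\left(d,m \right)} = 156 + \left(-8\right)^{2} - -200 = 156 + 64 + 200 = 420$)
$45389 + y{\left(-4,96 \right)} = 45389 + 420 = 45809$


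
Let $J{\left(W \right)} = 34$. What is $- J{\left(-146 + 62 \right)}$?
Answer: $-34$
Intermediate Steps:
$- J{\left(-146 + 62 \right)} = \left(-1\right) 34 = -34$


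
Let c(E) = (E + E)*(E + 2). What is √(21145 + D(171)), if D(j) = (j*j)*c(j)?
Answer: √1730094151 ≈ 41594.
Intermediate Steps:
c(E) = 2*E*(2 + E) (c(E) = (2*E)*(2 + E) = 2*E*(2 + E))
D(j) = 2*j³*(2 + j) (D(j) = (j*j)*(2*j*(2 + j)) = j²*(2*j*(2 + j)) = 2*j³*(2 + j))
√(21145 + D(171)) = √(21145 + 2*171³*(2 + 171)) = √(21145 + 2*5000211*173) = √(21145 + 1730073006) = √1730094151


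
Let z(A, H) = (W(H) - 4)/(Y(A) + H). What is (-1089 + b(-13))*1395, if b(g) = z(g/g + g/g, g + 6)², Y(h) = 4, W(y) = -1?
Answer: -1515280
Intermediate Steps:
z(A, H) = -5/(4 + H) (z(A, H) = (-1 - 4)/(4 + H) = -5/(4 + H))
b(g) = 25/(10 + g)² (b(g) = (-5/(4 + (g + 6)))² = (-5/(4 + (6 + g)))² = (-5/(10 + g))² = 25/(10 + g)²)
(-1089 + b(-13))*1395 = (-1089 + 25/(10 - 13)²)*1395 = (-1089 + 25/(-3)²)*1395 = (-1089 + 25*(⅑))*1395 = (-1089 + 25/9)*1395 = -9776/9*1395 = -1515280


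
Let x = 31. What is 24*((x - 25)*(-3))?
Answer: -432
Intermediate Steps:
24*((x - 25)*(-3)) = 24*((31 - 25)*(-3)) = 24*(6*(-3)) = 24*(-18) = -432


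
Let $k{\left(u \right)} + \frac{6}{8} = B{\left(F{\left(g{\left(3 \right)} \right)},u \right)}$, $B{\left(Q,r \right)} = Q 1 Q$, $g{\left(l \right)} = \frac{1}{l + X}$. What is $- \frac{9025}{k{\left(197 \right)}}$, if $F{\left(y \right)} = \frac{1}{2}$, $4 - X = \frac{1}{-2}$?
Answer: $18050$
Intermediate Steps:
$X = \frac{9}{2}$ ($X = 4 - \frac{1}{-2} = 4 - - \frac{1}{2} = 4 + \frac{1}{2} = \frac{9}{2} \approx 4.5$)
$g{\left(l \right)} = \frac{1}{\frac{9}{2} + l}$ ($g{\left(l \right)} = \frac{1}{l + \frac{9}{2}} = \frac{1}{\frac{9}{2} + l}$)
$F{\left(y \right)} = \frac{1}{2}$
$B{\left(Q,r \right)} = Q^{2}$ ($B{\left(Q,r \right)} = Q Q = Q^{2}$)
$k{\left(u \right)} = - \frac{1}{2}$ ($k{\left(u \right)} = - \frac{3}{4} + \left(\frac{1}{2}\right)^{2} = - \frac{3}{4} + \frac{1}{4} = - \frac{1}{2}$)
$- \frac{9025}{k{\left(197 \right)}} = - \frac{9025}{- \frac{1}{2}} = \left(-9025\right) \left(-2\right) = 18050$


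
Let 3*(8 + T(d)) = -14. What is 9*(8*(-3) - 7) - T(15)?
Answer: -799/3 ≈ -266.33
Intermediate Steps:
T(d) = -38/3 (T(d) = -8 + (⅓)*(-14) = -8 - 14/3 = -38/3)
9*(8*(-3) - 7) - T(15) = 9*(8*(-3) - 7) - 1*(-38/3) = 9*(-24 - 7) + 38/3 = 9*(-31) + 38/3 = -279 + 38/3 = -799/3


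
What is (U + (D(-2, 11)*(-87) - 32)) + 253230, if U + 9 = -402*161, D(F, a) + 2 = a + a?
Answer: 186727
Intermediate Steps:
D(F, a) = -2 + 2*a (D(F, a) = -2 + (a + a) = -2 + 2*a)
U = -64731 (U = -9 - 402*161 = -9 - 64722 = -64731)
(U + (D(-2, 11)*(-87) - 32)) + 253230 = (-64731 + ((-2 + 2*11)*(-87) - 32)) + 253230 = (-64731 + ((-2 + 22)*(-87) - 32)) + 253230 = (-64731 + (20*(-87) - 32)) + 253230 = (-64731 + (-1740 - 32)) + 253230 = (-64731 - 1772) + 253230 = -66503 + 253230 = 186727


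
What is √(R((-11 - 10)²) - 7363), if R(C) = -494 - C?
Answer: 3*I*√922 ≈ 91.093*I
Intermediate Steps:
√(R((-11 - 10)²) - 7363) = √((-494 - (-11 - 10)²) - 7363) = √((-494 - 1*(-21)²) - 7363) = √((-494 - 1*441) - 7363) = √((-494 - 441) - 7363) = √(-935 - 7363) = √(-8298) = 3*I*√922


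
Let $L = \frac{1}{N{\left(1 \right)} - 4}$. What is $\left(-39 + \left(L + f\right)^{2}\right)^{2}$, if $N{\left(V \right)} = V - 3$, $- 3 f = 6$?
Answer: $\frac{1525225}{1296} \approx 1176.9$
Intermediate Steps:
$f = -2$ ($f = \left(- \frac{1}{3}\right) 6 = -2$)
$N{\left(V \right)} = -3 + V$ ($N{\left(V \right)} = V - 3 = -3 + V$)
$L = - \frac{1}{6}$ ($L = \frac{1}{\left(-3 + 1\right) - 4} = \frac{1}{-2 - 4} = \frac{1}{-6} = - \frac{1}{6} \approx -0.16667$)
$\left(-39 + \left(L + f\right)^{2}\right)^{2} = \left(-39 + \left(- \frac{1}{6} - 2\right)^{2}\right)^{2} = \left(-39 + \left(- \frac{13}{6}\right)^{2}\right)^{2} = \left(-39 + \frac{169}{36}\right)^{2} = \left(- \frac{1235}{36}\right)^{2} = \frac{1525225}{1296}$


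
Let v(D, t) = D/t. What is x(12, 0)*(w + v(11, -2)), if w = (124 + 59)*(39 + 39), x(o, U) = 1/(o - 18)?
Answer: -28537/12 ≈ -2378.1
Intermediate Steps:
x(o, U) = 1/(-18 + o)
w = 14274 (w = 183*78 = 14274)
x(12, 0)*(w + v(11, -2)) = (14274 + 11/(-2))/(-18 + 12) = (14274 + 11*(-½))/(-6) = -(14274 - 11/2)/6 = -⅙*28537/2 = -28537/12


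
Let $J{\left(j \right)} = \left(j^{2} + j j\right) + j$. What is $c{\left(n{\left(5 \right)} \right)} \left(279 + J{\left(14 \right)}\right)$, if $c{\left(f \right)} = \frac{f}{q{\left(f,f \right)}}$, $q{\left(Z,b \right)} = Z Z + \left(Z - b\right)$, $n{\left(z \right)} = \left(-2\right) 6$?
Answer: $- \frac{685}{12} \approx -57.083$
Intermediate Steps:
$n{\left(z \right)} = -12$
$q{\left(Z,b \right)} = Z + Z^{2} - b$ ($q{\left(Z,b \right)} = Z^{2} + \left(Z - b\right) = Z + Z^{2} - b$)
$J{\left(j \right)} = j + 2 j^{2}$ ($J{\left(j \right)} = \left(j^{2} + j^{2}\right) + j = 2 j^{2} + j = j + 2 j^{2}$)
$c{\left(f \right)} = \frac{1}{f}$ ($c{\left(f \right)} = \frac{f}{f + f^{2} - f} = \frac{f}{f^{2}} = \frac{1}{f}$)
$c{\left(n{\left(5 \right)} \right)} \left(279 + J{\left(14 \right)}\right) = \frac{279 + 14 \left(1 + 2 \cdot 14\right)}{-12} = - \frac{279 + 14 \left(1 + 28\right)}{12} = - \frac{279 + 14 \cdot 29}{12} = - \frac{279 + 406}{12} = \left(- \frac{1}{12}\right) 685 = - \frac{685}{12}$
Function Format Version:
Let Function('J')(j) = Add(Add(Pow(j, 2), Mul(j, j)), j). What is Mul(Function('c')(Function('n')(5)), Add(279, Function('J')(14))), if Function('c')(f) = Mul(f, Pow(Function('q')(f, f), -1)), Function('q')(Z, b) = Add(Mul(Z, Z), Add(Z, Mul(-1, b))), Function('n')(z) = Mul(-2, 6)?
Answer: Rational(-685, 12) ≈ -57.083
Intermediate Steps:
Function('n')(z) = -12
Function('q')(Z, b) = Add(Z, Pow(Z, 2), Mul(-1, b)) (Function('q')(Z, b) = Add(Pow(Z, 2), Add(Z, Mul(-1, b))) = Add(Z, Pow(Z, 2), Mul(-1, b)))
Function('J')(j) = Add(j, Mul(2, Pow(j, 2))) (Function('J')(j) = Add(Add(Pow(j, 2), Pow(j, 2)), j) = Add(Mul(2, Pow(j, 2)), j) = Add(j, Mul(2, Pow(j, 2))))
Function('c')(f) = Pow(f, -1) (Function('c')(f) = Mul(f, Pow(Add(f, Pow(f, 2), Mul(-1, f)), -1)) = Mul(f, Pow(Pow(f, 2), -1)) = Mul(f, Pow(f, -2)) = Pow(f, -1))
Mul(Function('c')(Function('n')(5)), Add(279, Function('J')(14))) = Mul(Pow(-12, -1), Add(279, Mul(14, Add(1, Mul(2, 14))))) = Mul(Rational(-1, 12), Add(279, Mul(14, Add(1, 28)))) = Mul(Rational(-1, 12), Add(279, Mul(14, 29))) = Mul(Rational(-1, 12), Add(279, 406)) = Mul(Rational(-1, 12), 685) = Rational(-685, 12)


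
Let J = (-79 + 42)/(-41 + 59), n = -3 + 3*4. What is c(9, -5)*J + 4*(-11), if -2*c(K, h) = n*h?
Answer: -361/4 ≈ -90.250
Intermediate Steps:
n = 9 (n = -3 + 12 = 9)
J = -37/18 ≈ -2.0556
c(K, h) = -9*h/2
c(9, -5)*J + 4*(-11) = -9/2*(-5)*(-37/18) + 4*(-11) = (45/2)*(-37/18) - 44 = -185/4 - 44 = -361/4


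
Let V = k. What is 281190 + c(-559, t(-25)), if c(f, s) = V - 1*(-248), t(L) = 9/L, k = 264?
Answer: 281702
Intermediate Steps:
V = 264
c(f, s) = 512 (c(f, s) = 264 - 1*(-248) = 264 + 248 = 512)
281190 + c(-559, t(-25)) = 281190 + 512 = 281702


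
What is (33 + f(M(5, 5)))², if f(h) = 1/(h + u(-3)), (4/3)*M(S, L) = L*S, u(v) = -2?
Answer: 4906225/4489 ≈ 1092.9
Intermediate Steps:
M(S, L) = 3*L*S/4 (M(S, L) = 3*(L*S)/4 = 3*L*S/4)
f(h) = 1/(-2 + h) (f(h) = 1/(h - 2) = 1/(-2 + h))
(33 + f(M(5, 5)))² = (33 + 1/(-2 + (¾)*5*5))² = (33 + 1/(-2 + 75/4))² = (33 + 1/(67/4))² = (33 + 4/67)² = (2215/67)² = 4906225/4489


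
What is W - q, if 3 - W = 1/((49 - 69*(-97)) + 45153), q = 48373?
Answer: -2510161151/51895 ≈ -48370.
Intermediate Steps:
W = 155684/51895 (W = 3 - 1/((49 - 69*(-97)) + 45153) = 3 - 1/((49 + 6693) + 45153) = 3 - 1/(6742 + 45153) = 3 - 1/51895 = 155684/51895 ≈ 3.0000)
W - q = 155684/51895 - 1*48373 = 155684/51895 - 48373 = -2510161151/51895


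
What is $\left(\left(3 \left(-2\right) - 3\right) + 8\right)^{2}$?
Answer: $1$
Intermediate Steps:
$\left(\left(3 \left(-2\right) - 3\right) + 8\right)^{2} = \left(\left(-6 - 3\right) + 8\right)^{2} = \left(-9 + 8\right)^{2} = \left(-1\right)^{2} = 1$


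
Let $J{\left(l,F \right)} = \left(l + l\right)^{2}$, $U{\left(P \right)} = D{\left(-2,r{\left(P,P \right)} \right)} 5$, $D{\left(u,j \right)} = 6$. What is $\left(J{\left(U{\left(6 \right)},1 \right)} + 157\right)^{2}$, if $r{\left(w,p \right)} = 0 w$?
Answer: $14115049$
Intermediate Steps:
$r{\left(w,p \right)} = 0$
$U{\left(P \right)} = 30$ ($U{\left(P \right)} = 6 \cdot 5 = 30$)
$J{\left(l,F \right)} = 4 l^{2}$ ($J{\left(l,F \right)} = \left(2 l\right)^{2} = 4 l^{2}$)
$\left(J{\left(U{\left(6 \right)},1 \right)} + 157\right)^{2} = \left(4 \cdot 30^{2} + 157\right)^{2} = \left(4 \cdot 900 + 157\right)^{2} = \left(3600 + 157\right)^{2} = 3757^{2} = 14115049$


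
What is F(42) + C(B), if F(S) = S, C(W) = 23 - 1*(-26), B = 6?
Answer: 91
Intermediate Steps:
C(W) = 49 (C(W) = 23 + 26 = 49)
F(42) + C(B) = 42 + 49 = 91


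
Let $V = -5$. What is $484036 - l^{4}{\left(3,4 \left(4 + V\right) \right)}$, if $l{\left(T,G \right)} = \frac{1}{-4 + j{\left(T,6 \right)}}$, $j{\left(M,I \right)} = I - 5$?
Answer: $\frac{39206915}{81} \approx 4.8404 \cdot 10^{5}$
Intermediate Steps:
$j{\left(M,I \right)} = -5 + I$ ($j{\left(M,I \right)} = I - 5 = -5 + I$)
$l{\left(T,G \right)} = - \frac{1}{3}$ ($l{\left(T,G \right)} = \frac{1}{-4 + \left(-5 + 6\right)} = \frac{1}{-4 + 1} = \frac{1}{-3} = - \frac{1}{3}$)
$484036 - l^{4}{\left(3,4 \left(4 + V\right) \right)} = 484036 - \left(- \frac{1}{3}\right)^{4} = 484036 - \frac{1}{81} = \frac{39206915}{81}$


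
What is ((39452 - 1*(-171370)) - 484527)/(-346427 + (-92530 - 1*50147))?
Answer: 273705/489104 ≈ 0.55960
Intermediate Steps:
((39452 - 1*(-171370)) - 484527)/(-346427 + (-92530 - 1*50147)) = ((39452 + 171370) - 484527)/(-346427 + (-92530 - 50147)) = (210822 - 484527)/(-346427 - 142677) = -273705/(-489104) = -273705*(-1/489104) = 273705/489104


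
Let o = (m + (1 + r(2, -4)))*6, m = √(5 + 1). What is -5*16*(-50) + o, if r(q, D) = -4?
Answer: 3982 + 6*√6 ≈ 3996.7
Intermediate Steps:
m = √6 ≈ 2.4495
o = -18 + 6*√6 (o = (√6 + (1 - 4))*6 = (√6 - 3)*6 = (-3 + √6)*6 = -18 + 6*√6 ≈ -3.3031)
-5*16*(-50) + o = -5*16*(-50) + (-18 + 6*√6) = -80*(-50) + (-18 + 6*√6) = 4000 + (-18 + 6*√6) = 3982 + 6*√6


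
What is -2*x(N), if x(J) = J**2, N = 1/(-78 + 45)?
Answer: -2/1089 ≈ -0.0018365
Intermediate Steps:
N = -1/33 (N = 1/(-33) = -1/33 ≈ -0.030303)
-2*x(N) = -2*(-1/33)**2 = -2*1/1089 = -2/1089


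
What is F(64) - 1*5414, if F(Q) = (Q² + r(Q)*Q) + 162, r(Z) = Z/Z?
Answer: -1092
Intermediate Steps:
r(Z) = 1
F(Q) = 162 + Q + Q² (F(Q) = (Q² + 1*Q) + 162 = (Q² + Q) + 162 = (Q + Q²) + 162 = 162 + Q + Q²)
F(64) - 1*5414 = (162 + 64 + 64²) - 1*5414 = (162 + 64 + 4096) - 5414 = 4322 - 5414 = -1092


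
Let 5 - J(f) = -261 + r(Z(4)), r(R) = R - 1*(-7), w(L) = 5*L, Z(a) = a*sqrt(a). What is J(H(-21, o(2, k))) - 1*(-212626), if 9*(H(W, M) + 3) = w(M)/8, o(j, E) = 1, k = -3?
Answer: 212877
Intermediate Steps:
Z(a) = a**(3/2)
r(R) = 7 + R (r(R) = R + 7 = 7 + R)
H(W, M) = -3 + 5*M/72 (H(W, M) = -3 + ((5*M)/8)/9 = -3 + ((5*M)*(1/8))/9 = -3 + (5*M/8)/9 = -3 + 5*M/72)
J(f) = 251 (J(f) = 5 - (-261 + (7 + 4**(3/2))) = 5 - (-261 + (7 + 8)) = 5 - (-261 + 15) = 5 - 1*(-246) = 5 + 246 = 251)
J(H(-21, o(2, k))) - 1*(-212626) = 251 - 1*(-212626) = 251 + 212626 = 212877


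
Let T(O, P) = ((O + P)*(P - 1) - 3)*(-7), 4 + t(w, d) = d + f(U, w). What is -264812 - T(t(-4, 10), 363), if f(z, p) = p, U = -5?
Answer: 660077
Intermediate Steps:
t(w, d) = -4 + d + w (t(w, d) = -4 + (d + w) = -4 + d + w)
T(O, P) = 21 - 7*(-1 + P)*(O + P) (T(O, P) = ((O + P)*(-1 + P) - 3)*(-7) = ((-1 + P)*(O + P) - 3)*(-7) = (-3 + (-1 + P)*(O + P))*(-7) = 21 - 7*(-1 + P)*(O + P))
-264812 - T(t(-4, 10), 363) = -264812 - (21 - 7*363² + 7*(-4 + 10 - 4) + 7*363 - 7*(-4 + 10 - 4)*363) = -264812 - (21 - 7*131769 + 7*2 + 2541 - 7*2*363) = -264812 - (21 - 922383 + 14 + 2541 - 5082) = -264812 - 1*(-924889) = -264812 + 924889 = 660077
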